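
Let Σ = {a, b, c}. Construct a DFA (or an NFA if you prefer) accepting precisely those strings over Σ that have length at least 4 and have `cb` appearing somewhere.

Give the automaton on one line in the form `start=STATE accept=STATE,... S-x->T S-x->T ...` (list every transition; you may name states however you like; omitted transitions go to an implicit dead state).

Handle the two conditions separately and then intersect. The first has 6 states tracking the input length, saturating at 5; the second has 3 states tracking whether and how much of `cb` has been seen. A product state is a pair (one from each), accepting exactly when both do.
          a    b    c  
>  S0     S1   S1   S2 
   S1     S3   S3   S4 
   S2     S3   S5   S4 
   S3     S6   S6   S7 
   S4     S6   S8   S7 
   S5     S8   S8   S8 
   S6     S9   S9  S10 
   S7     S9  S11  S10 
   S8    S11  S11  S11 
   S9    S12  S12  S13 
   S10   S12  S14  S13 
 * S11   S14  S14  S14 
   S12   S12  S12  S13 
   S13   S12  S14  S13 
 * S14   S14  S14  S14 
(> = start, * = accepting)

start=S0 accept=S11,S14 S0-a->S1 S0-b->S1 S0-c->S2 S1-a->S3 S1-b->S3 S1-c->S4 S2-a->S3 S2-b->S5 S2-c->S4 S3-a->S6 S3-b->S6 S3-c->S7 S4-a->S6 S4-b->S8 S4-c->S7 S5-a->S8 S5-b->S8 S5-c->S8 S6-a->S9 S6-b->S9 S6-c->S10 S7-a->S9 S7-b->S11 S7-c->S10 S8-a->S11 S8-b->S11 S8-c->S11 S9-a->S12 S9-b->S12 S9-c->S13 S10-a->S12 S10-b->S14 S10-c->S13 S11-a->S14 S11-b->S14 S11-c->S14 S12-a->S12 S12-b->S12 S12-c->S13 S13-a->S12 S13-b->S14 S13-c->S13 S14-a->S14 S14-b->S14 S14-c->S14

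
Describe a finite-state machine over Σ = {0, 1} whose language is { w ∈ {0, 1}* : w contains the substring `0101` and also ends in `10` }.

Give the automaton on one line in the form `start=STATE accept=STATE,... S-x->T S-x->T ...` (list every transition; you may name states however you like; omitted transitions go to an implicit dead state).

start=S0 accept=S7 S0-0->S1 S0-1->S2 S1-0->S1 S1-1->S3 S2-0->S4 S2-1->S2 S3-0->S5 S3-1->S2 S4-0->S1 S4-1->S3 S5-0->S1 S5-1->S6 S6-0->S7 S6-1->S6 S7-0->S8 S7-1->S6 S8-0->S8 S8-1->S6

Handle the two conditions separately and then intersect. The first has 5 states tracking whether and how much of `0101` has been seen; the second has 3 states tracking how much of the suffix `10` has currently been matched. A product state is a pair (one from each), accepting exactly when both do.
With 9 states:
        0   1  
>  S0   S1  S2 
   S1   S1  S3 
   S2   S4  S2 
   S3   S5  S2 
   S4   S1  S3 
   S5   S1  S6 
   S6   S7  S6 
 * S7   S8  S6 
   S8   S8  S6 
(> = start, * = accepting)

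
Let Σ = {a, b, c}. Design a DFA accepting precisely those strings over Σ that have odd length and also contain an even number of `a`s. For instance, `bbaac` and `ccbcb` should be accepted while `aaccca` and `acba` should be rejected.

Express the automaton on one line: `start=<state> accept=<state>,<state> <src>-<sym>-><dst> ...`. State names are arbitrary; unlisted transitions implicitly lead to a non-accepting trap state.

start=q0 accept=q2 q0-a->q1 q0-b->q2 q0-c->q2 q1-a->q0 q1-b->q3 q1-c->q3 q2-a->q3 q2-b->q0 q2-c->q0 q3-a->q2 q3-b->q1 q3-c->q1

Handle the two conditions separately and then intersect. One (2 states) tracks the input length modulo 2; the other (2 states) tracks the count of `a`s modulo 2. Each combined state is a pair, one component from each; accept when both components accept.
4 states suffice.
        a   b   c  
>  q0   q1  q2  q2 
   q1   q0  q3  q3 
 * q2   q3  q0  q0 
   q3   q2  q1  q1 
(> = start, * = accepting)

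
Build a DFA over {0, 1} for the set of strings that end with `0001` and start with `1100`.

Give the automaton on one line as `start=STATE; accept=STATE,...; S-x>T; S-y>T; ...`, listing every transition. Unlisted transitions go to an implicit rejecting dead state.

start=q0; accept=q12; q0-0>q1; q0-1>q2; q1-0>q3; q1-1>q4; q2-0>q1; q2-1>q5; q3-0>q6; q3-1>q4; q4-0>q1; q4-1>q4; q5-0>q7; q5-1>q4; q6-0>q6; q6-1>q8; q7-0>q9; q7-1>q4; q8-0>q1; q8-1>q4; q9-0>q10; q9-1>q11; q10-0>q10; q10-1>q12; q11-0>q13; q11-1>q11; q12-0>q13; q12-1>q11; q13-0>q9; q13-1>q11

Handle the two conditions separately and then intersect. The first has 5 states tracking how much of the suffix `0001` has currently been matched; the second has 6 states tracking whether the input so far still matches the prefix `1100`. A product state is a pair (one from each), accepting exactly when both do.
14 states suffice.
          0    1  
>  q0     q1   q2 
   q1     q3   q4 
   q2     q1   q5 
   q3     q6   q4 
   q4     q1   q4 
   q5     q7   q4 
   q6     q6   q8 
   q7     q9   q4 
   q8     q1   q4 
   q9    q10  q11 
   q10   q10  q12 
   q11   q13  q11 
 * q12   q13  q11 
   q13    q9  q11 
(> = start, * = accepting)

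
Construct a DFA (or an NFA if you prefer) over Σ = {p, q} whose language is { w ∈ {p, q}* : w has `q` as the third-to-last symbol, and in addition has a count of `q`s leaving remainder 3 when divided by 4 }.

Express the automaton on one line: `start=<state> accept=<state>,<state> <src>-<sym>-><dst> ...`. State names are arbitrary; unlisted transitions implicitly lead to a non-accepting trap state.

start=A accept=G,J,K,N A-p->A A-q->B B-p->C B-q->D C-p->C C-q->E D-p->F D-q->G E-p->F E-q->H F-p->I F-q->J G-p->K G-q->A H-p->K H-q->A I-p->I I-q->L J-p->M J-q->A K-p->N K-q->A L-p->M L-q->A M-p->N M-q->A N-p->O N-q->A O-p->O O-q->A

Build one automaton per condition and run them in lockstep. The first has 15 states tracking the last 3 symbols read; the second has 4 states tracking the count of `q`s modulo 4. A product state is a pair (one from each), accepting exactly when both do. Equivalent product states are then merged.
15 states suffice.
       p  q 
>  A   A  B 
   B   C  D 
   C   C  E 
   D   F  G 
   E   F  H 
   F   I  J 
 * G   K  A 
   H   K  A 
   I   I  L 
 * J   M  A 
 * K   N  A 
   L   M  A 
   M   N  A 
 * N   O  A 
   O   O  A 
(> = start, * = accepting)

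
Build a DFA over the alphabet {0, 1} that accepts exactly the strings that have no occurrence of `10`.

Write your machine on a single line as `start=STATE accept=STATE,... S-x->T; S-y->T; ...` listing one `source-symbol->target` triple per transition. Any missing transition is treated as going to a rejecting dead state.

start=A; accept=A,B; A-0->A; A-1->B; B-0->C; B-1->B; C-0->C; C-1->C

This is the complement of 'contains `10`'. Use the same substring-matching states — A through C holding how much of `10` has just been matched — but flip the accepting set: everything except the trap C accepts.
A 3-state machine:
       0  1 
>* A   A  B 
 * B   C  B 
   C   C  C 
(> = start, * = accepting)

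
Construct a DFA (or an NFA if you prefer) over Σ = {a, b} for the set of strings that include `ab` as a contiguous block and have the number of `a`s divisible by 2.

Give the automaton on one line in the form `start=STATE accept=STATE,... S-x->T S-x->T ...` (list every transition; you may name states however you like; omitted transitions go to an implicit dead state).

start=q0 accept=q4 q0-a->q1 q0-b->q0 q1-a->q2 q1-b->q3 q2-a->q1 q2-b->q4 q3-a->q4 q3-b->q3 q4-a->q3 q4-b->q4

Run two small machines in parallel and take their product. One (3 states) tracks whether and how much of `ab` has been seen; the other (2 states) tracks the count of `a`s modulo 2. Each combined state is a pair, one component from each; accept when both components accept.
With 5 states:
        a   b  
>  q0   q1  q0 
   q1   q2  q3 
   q2   q1  q4 
   q3   q4  q3 
 * q4   q3  q4 
(> = start, * = accepting)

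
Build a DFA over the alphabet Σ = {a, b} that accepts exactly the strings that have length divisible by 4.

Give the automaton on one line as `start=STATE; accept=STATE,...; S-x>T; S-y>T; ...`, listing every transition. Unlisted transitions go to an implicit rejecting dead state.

Only the length mod 4 matters, so use a 4-cycle: from any state, every input symbol moves to the next state, wrapping s3 back to s0. Mark s0 accepting.
With 4 states:
        a   b  
>* s0   s1  s1 
   s1   s2  s2 
   s2   s3  s3 
   s3   s0  s0 
(> = start, * = accepting)

start=s0; accept=s0; s0-a>s1; s0-b>s1; s1-a>s2; s1-b>s2; s2-a>s3; s2-b>s3; s3-a>s0; s3-b>s0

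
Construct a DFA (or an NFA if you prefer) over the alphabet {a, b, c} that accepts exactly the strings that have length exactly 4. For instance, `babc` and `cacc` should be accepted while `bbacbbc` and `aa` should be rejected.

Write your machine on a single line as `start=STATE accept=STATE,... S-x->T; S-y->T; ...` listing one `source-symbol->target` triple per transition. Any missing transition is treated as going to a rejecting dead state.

We only need to distinguish lengths 0, 1, …, 4, and '>4'. Chain s0 → s1 → s2 → s3 → s4 → s5 on every symbol, with s5 looping. Accepting states: {s4}.
        a   b   c  
>  s0   s1  s1  s1 
   s1   s2  s2  s2 
   s2   s3  s3  s3 
   s3   s4  s4  s4 
 * s4   s5  s5  s5 
   s5   s5  s5  s5 
(> = start, * = accepting)

start=s0; accept=s4; s0-a->s1; s0-b->s1; s0-c->s1; s1-a->s2; s1-b->s2; s1-c->s2; s2-a->s3; s2-b->s3; s2-c->s3; s3-a->s4; s3-b->s4; s3-c->s4; s4-a->s5; s4-b->s5; s4-c->s5; s5-a->s5; s5-b->s5; s5-c->s5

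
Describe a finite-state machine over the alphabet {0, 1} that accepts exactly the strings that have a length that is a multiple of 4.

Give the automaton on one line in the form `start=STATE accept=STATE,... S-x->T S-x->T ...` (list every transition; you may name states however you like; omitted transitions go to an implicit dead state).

start=s0 accept=s0 s0-0->s1 s0-1->s1 s1-0->s2 s1-1->s2 s2-0->s3 s2-1->s3 s3-0->s0 s3-1->s0

Count input length modulo 4: every symbol advances one step around the cycle s0 → s1 → s2 → s3 → s0. Accept at s0.
        0   1  
>* s0   s1  s1 
   s1   s2  s2 
   s2   s3  s3 
   s3   s0  s0 
(> = start, * = accepting)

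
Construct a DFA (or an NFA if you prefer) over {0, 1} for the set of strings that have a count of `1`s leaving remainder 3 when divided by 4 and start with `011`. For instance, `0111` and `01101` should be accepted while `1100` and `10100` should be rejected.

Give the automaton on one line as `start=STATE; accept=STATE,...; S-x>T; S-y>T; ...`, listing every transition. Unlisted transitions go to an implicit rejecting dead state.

Build one automaton per condition and run them in lockstep. The first has 4 states tracking the count of `1`s modulo 4; the second has 5 states tracking whether the input so far still matches the prefix `011`. A product state is a pair (one from each), accepting exactly when both do.
          0    1  
>  s0     s1   s2 
   s1     s3   s4 
   s2     s2   s5 
   s3     s3   s2 
   s4     s2   s6 
   s5     s5   s7 
   s6     s6   s8 
   s7     s7   s3 
 * s8     s8   s9 
   s9     s9  s10 
   s10   s10   s6 
(> = start, * = accepting)

start=s0; accept=s8; s0-0>s1; s0-1>s2; s1-0>s3; s1-1>s4; s2-0>s2; s2-1>s5; s3-0>s3; s3-1>s2; s4-0>s2; s4-1>s6; s5-0>s5; s5-1>s7; s6-0>s6; s6-1>s8; s7-0>s7; s7-1>s3; s8-0>s8; s8-1>s9; s9-0>s9; s9-1>s10; s10-0>s10; s10-1>s6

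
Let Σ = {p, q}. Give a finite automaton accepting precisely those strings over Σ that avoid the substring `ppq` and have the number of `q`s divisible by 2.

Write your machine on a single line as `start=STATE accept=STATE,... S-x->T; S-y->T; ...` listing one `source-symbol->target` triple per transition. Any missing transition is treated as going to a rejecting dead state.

start=A; accept=A,B,D; A-p->B; A-q->C; B-p->D; B-q->C; C-p->E; C-q->A; D-p->D; D-q->F; E-p->G; E-q->A; F-p->F; F-q->H; G-p->G; G-q->H; H-p->H; H-q->F

Handle the two conditions separately and then intersect. The first has 4 states tracking partial matches of the forbidden pattern `ppq`; the second has 2 states tracking the count of `q`s modulo 2. A product state is a pair (one from each), accepting exactly when both do.
An 8-state machine:
       p  q 
>* A   B  C 
 * B   D  C 
   C   E  A 
 * D   D  F 
   E   G  A 
   F   F  H 
   G   G  H 
   H   H  F 
(> = start, * = accepting)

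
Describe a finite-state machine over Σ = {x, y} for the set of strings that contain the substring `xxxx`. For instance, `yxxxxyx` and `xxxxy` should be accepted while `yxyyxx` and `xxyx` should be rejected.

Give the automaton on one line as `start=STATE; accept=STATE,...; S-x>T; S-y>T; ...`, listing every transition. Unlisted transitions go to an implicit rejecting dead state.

Track how much of `xxxx` has been matched so far: state s0 is no progress, s4 is the absorbing accept state reached once `xxxx` has occurred. Intermediate states record partial matches; on a mismatch, fall back to the longest reusable overlap.
5 states suffice.
        x   y  
>  s0   s1  s0 
   s1   s2  s0 
   s2   s3  s0 
   s3   s4  s0 
 * s4   s4  s4 
(> = start, * = accepting)

start=s0; accept=s4; s0-x>s1; s0-y>s0; s1-x>s2; s1-y>s0; s2-x>s3; s2-y>s0; s3-x>s4; s3-y>s0; s4-x>s4; s4-y>s4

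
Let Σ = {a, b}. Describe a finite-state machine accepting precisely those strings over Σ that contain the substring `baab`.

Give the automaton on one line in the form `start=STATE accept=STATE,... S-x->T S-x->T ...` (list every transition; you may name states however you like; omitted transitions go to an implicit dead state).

start=S0 accept=S4 S0-a->S0 S0-b->S1 S1-a->S2 S1-b->S1 S2-a->S3 S2-b->S1 S3-a->S0 S3-b->S4 S4-a->S4 S4-b->S4

Track how much of `baab` has been matched so far: state S0 is no progress, S4 is the absorbing accept state reached once `baab` has occurred. Intermediate states record partial matches; on a mismatch, fall back to the longest reusable overlap.
        a   b  
>  S0   S0  S1 
   S1   S2  S1 
   S2   S3  S1 
   S3   S0  S4 
 * S4   S4  S4 
(> = start, * = accepting)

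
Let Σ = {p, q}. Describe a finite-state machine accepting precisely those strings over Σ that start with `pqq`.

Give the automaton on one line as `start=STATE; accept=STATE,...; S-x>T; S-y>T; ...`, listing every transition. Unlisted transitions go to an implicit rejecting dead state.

start=s0; accept=s3; s0-p>s1; s0-q>s4; s1-p>s4; s1-q>s2; s2-p>s4; s2-q>s3; s3-p>s3; s3-q>s3; s4-p>s4; s4-q>s4

Check the first 3 symbols one by one: s0 through s2 record how many have matched `pqq` so far; any wrong symbol goes to the dead state s4. After all 3 match we enter the accepting sink s3.
A 5-state machine:
        p   q  
>  s0   s1  s4 
   s1   s4  s2 
   s2   s4  s3 
 * s3   s3  s3 
   s4   s4  s4 
(> = start, * = accepting)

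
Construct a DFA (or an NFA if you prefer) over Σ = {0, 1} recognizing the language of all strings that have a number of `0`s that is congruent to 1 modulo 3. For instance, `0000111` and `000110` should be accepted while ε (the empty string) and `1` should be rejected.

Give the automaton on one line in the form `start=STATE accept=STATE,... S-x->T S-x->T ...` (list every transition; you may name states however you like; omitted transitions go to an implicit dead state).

Keep the running count of `0`s modulo 3: each `0` advances along the cycle S0 → S1 → S2 → S0 while other symbols loop. Accept at S1.
        0   1  
>  S0   S1  S0 
 * S1   S2  S1 
   S2   S0  S2 
(> = start, * = accepting)

start=S0 accept=S1 S0-0->S1 S0-1->S0 S1-0->S2 S1-1->S1 S2-0->S0 S2-1->S2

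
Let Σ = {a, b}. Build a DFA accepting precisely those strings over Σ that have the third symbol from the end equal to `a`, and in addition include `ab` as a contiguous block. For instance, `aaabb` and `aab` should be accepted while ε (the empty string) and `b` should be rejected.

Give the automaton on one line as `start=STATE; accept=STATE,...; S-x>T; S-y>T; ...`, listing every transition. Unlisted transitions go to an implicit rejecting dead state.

start=S0; accept=S4,S5,S6,S10; S0-a>S1; S0-b>S0; S1-a>S2; S1-b>S3; S2-a>S2; S2-b>S4; S3-a>S5; S3-b>S6; S4-a>S5; S4-b>S6; S5-a>S7; S5-b>S3; S6-a>S8; S6-b>S9; S7-a>S10; S7-b>S4; S8-a>S7; S8-b>S3; S9-a>S8; S9-b>S9; S10-a>S10; S10-b>S4

Build one automaton per condition and run them in lockstep. The first has 15 states tracking the last 3 symbols read; the second has 3 states tracking whether and how much of `ab` has been seen. A product state is a pair (one from each), accepting exactly when both do. After merging equivalent states the machine shrinks.
With 11 states:
          a    b  
>  S0     S1   S0 
   S1     S2   S3 
   S2     S2   S4 
   S3     S5   S6 
 * S4     S5   S6 
 * S5     S7   S3 
 * S6     S8   S9 
   S7    S10   S4 
   S8     S7   S3 
   S9     S8   S9 
 * S10   S10   S4 
(> = start, * = accepting)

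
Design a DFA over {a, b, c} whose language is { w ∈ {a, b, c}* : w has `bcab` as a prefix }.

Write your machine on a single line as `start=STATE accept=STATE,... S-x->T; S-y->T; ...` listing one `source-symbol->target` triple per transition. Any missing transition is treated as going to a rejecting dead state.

start=S0; accept=S4; S0-a->S5; S0-b->S1; S0-c->S5; S1-a->S5; S1-b->S5; S1-c->S2; S2-a->S3; S2-b->S5; S2-c->S5; S3-a->S5; S3-b->S4; S3-c->S5; S4-a->S4; S4-b->S4; S4-c->S4; S5-a->S5; S5-b->S5; S5-c->S5

Walk along `bcab` while the input agrees: from S0 take `b` to S1, and so on. Any deviation drops to the rejecting sink S5. Once S4 is reached the prefix is confirmed and every continuation is accepted.
A 6-state machine:
        a   b   c  
>  S0   S5  S1  S5 
   S1   S5  S5  S2 
   S2   S3  S5  S5 
   S3   S5  S4  S5 
 * S4   S4  S4  S4 
   S5   S5  S5  S5 
(> = start, * = accepting)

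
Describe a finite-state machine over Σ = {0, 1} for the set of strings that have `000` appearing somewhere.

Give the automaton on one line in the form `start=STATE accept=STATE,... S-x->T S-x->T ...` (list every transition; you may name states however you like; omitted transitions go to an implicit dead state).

Track how much of `000` has been matched so far: state A is no progress, D is the absorbing accept state reached once `000` has occurred. Intermediate states record partial matches; on a mismatch, fall back to the longest reusable overlap.
       0  1 
>  A   B  A 
   B   C  A 
   C   D  A 
 * D   D  D 
(> = start, * = accepting)

start=A accept=D A-0->B A-1->A B-0->C B-1->A C-0->D C-1->A D-0->D D-1->D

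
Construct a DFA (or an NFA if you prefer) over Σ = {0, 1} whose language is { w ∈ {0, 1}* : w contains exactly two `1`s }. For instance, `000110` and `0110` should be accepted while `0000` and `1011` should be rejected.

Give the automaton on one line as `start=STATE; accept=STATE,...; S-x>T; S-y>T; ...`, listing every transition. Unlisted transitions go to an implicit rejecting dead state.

Only the number of `1`s matters, and only up to 3. Make a chain s0 → s1 → s2 → s3 advanced by each `1` (with s3 absorbing); every other symbol self-loops. The accepting set is {s2}.
With 4 states:
        0   1  
>  s0   s0  s1 
   s1   s1  s2 
 * s2   s2  s3 
   s3   s3  s3 
(> = start, * = accepting)

start=s0; accept=s2; s0-0>s0; s0-1>s1; s1-0>s1; s1-1>s2; s2-0>s2; s2-1>s3; s3-0>s3; s3-1>s3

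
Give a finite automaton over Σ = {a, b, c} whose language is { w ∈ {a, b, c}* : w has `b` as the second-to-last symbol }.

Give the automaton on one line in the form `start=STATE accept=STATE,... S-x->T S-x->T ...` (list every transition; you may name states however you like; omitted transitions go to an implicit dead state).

A DFA must remember the last 2 symbols (since which symbol is second-to-last isn't known until the input ends). Use one state per possible window of the last ≤2 symbols; accept from those whose window starts with `b`.
With 13 states:
          a    b    c  
>  q0     q1   q2   q3 
   q1     q4   q5   q6 
   q2     q7   q8   q9 
   q3    q10  q11  q12 
   q4     q4   q5   q6 
   q5     q7   q8   q9 
   q6    q10  q11  q12 
 * q7     q4   q5   q6 
 * q8     q7   q8   q9 
 * q9    q10  q11  q12 
   q10    q4   q5   q6 
   q11    q7   q8   q9 
   q12   q10  q11  q12 
(> = start, * = accepting)

start=q0 accept=q7,q8,q9 q0-a->q1 q0-b->q2 q0-c->q3 q1-a->q4 q1-b->q5 q1-c->q6 q2-a->q7 q2-b->q8 q2-c->q9 q3-a->q10 q3-b->q11 q3-c->q12 q4-a->q4 q4-b->q5 q4-c->q6 q5-a->q7 q5-b->q8 q5-c->q9 q6-a->q10 q6-b->q11 q6-c->q12 q7-a->q4 q7-b->q5 q7-c->q6 q8-a->q7 q8-b->q8 q8-c->q9 q9-a->q10 q9-b->q11 q9-c->q12 q10-a->q4 q10-b->q5 q10-c->q6 q11-a->q7 q11-b->q8 q11-c->q9 q12-a->q10 q12-b->q11 q12-c->q12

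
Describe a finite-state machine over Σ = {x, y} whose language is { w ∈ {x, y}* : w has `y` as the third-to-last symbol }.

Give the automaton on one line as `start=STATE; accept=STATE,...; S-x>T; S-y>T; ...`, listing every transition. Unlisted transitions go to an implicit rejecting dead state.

A DFA must remember the last 3 symbols (since which symbol is third-to-last isn't known until the input ends). Use one state per possible window of the last ≤3 symbols; accept from those whose window starts with `y`.
With 15 states:
       x  y 
>  A   B  C 
   B   D  E 
   C   F  G 
   D   H  I 
   E   J  K 
   F   L  M 
   G   N  O 
   H   H  I 
   I   J  K 
   J   L  M 
   K   N  O 
 * L   H  I 
 * M   J  K 
 * N   L  M 
 * O   N  O 
(> = start, * = accepting)

start=A; accept=L,M,N,O; A-x>B; A-y>C; B-x>D; B-y>E; C-x>F; C-y>G; D-x>H; D-y>I; E-x>J; E-y>K; F-x>L; F-y>M; G-x>N; G-y>O; H-x>H; H-y>I; I-x>J; I-y>K; J-x>L; J-y>M; K-x>N; K-y>O; L-x>H; L-y>I; M-x>J; M-y>K; N-x>L; N-y>M; O-x>N; O-y>O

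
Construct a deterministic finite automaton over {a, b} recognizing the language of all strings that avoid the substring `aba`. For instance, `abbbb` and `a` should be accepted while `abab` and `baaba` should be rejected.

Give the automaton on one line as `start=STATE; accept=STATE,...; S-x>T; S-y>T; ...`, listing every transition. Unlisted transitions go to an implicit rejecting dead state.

start=q0; accept=q0,q1,q2; q0-a>q1; q0-b>q0; q1-a>q1; q1-b>q2; q2-a>q3; q2-b>q0; q3-a>q3; q3-b>q3

This is the complement of 'contains `aba`'. Use the same substring-matching states — q0 through q3 holding how much of `aba` has just been matched — but flip the accepting set: everything except the trap q3 accepts.
4 states suffice.
        a   b  
>* q0   q1  q0 
 * q1   q1  q2 
 * q2   q3  q0 
   q3   q3  q3 
(> = start, * = accepting)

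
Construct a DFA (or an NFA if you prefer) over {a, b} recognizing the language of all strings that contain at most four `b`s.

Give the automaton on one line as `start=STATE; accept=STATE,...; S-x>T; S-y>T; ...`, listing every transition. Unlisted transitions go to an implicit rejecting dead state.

start=S0; accept=S0,S1,S2,S3,S4; S0-a>S0; S0-b>S1; S1-a>S1; S1-b>S2; S2-a>S2; S2-b>S3; S3-a>S3; S3-b>S4; S4-a>S4; S4-b>S5; S5-a>S5; S5-b>S5

Only the number of `b`s matters, and only up to 5. Make a chain S0 → S1 → S2 → S3 → S4 → S5 advanced by each `b` (with S5 absorbing); every other symbol self-loops. The accepting set is {S0, S1, S2, S3, S4}.
A 6-state machine:
        a   b  
>* S0   S0  S1 
 * S1   S1  S2 
 * S2   S2  S3 
 * S3   S3  S4 
 * S4   S4  S5 
   S5   S5  S5 
(> = start, * = accepting)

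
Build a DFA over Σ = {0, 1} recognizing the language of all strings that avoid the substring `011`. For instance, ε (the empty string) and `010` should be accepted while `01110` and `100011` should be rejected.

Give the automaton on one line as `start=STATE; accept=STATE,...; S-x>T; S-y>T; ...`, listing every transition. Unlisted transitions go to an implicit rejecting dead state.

Track partial matches of the forbidden pattern `011`. State S3 is a dead state reached once `011` has occurred; every other state accepts. S0 means no part of `011` is currently matched.
With 4 states:
        0   1  
>* S0   S1  S0 
 * S1   S1  S2 
 * S2   S1  S3 
   S3   S3  S3 
(> = start, * = accepting)

start=S0; accept=S0,S1,S2; S0-0>S1; S0-1>S0; S1-0>S1; S1-1>S2; S2-0>S1; S2-1>S3; S3-0>S3; S3-1>S3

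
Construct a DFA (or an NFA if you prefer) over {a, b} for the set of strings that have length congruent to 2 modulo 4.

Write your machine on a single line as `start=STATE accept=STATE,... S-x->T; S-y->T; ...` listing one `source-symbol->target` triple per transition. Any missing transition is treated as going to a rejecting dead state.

Only the length mod 4 matters, so use a 4-cycle: from any state, every input symbol moves to the next state, wrapping q3 back to q0. Mark q2 accepting.
4 states suffice.
        a   b  
>  q0   q1  q1 
   q1   q2  q2 
 * q2   q3  q3 
   q3   q0  q0 
(> = start, * = accepting)

start=q0; accept=q2; q0-a->q1; q0-b->q1; q1-a->q2; q1-b->q2; q2-a->q3; q2-b->q3; q3-a->q0; q3-b->q0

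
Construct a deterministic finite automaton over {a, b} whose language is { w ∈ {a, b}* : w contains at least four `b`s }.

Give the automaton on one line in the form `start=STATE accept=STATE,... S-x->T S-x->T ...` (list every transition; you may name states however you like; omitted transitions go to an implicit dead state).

Only the number of `b`s matters, and only up to 5. Make a chain s0 → s1 → s2 → s3 → s4 → s5 advanced by each `b` (with s5 absorbing); every other symbol self-loops. The accepting set is {s4, s5}.
With 6 states:
        a   b  
>  s0   s0  s1 
   s1   s1  s2 
   s2   s2  s3 
   s3   s3  s4 
 * s4   s4  s5 
 * s5   s5  s5 
(> = start, * = accepting)

start=s0 accept=s4,s5 s0-a->s0 s0-b->s1 s1-a->s1 s1-b->s2 s2-a->s2 s2-b->s3 s3-a->s3 s3-b->s4 s4-a->s4 s4-b->s5 s5-a->s5 s5-b->s5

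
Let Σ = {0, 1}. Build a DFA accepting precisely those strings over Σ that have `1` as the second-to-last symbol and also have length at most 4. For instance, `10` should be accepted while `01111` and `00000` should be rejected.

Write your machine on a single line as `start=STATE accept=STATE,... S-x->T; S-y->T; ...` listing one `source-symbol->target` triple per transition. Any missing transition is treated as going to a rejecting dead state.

Build one automaton per condition and run them in lockstep. The first has 7 states tracking the last 2 symbols read; the second has 6 states tracking the input length, saturating at 5. A product state is a pair (one from each), accepting exactly when both do.
With 19 states:
          0    1  
>  S0     S1   S2 
   S1     S3   S4 
   S2     S5   S6 
   S3     S7   S8 
   S4     S9  S10 
 * S5     S7   S8 
 * S6     S9  S10 
   S7    S11  S12 
   S8    S13  S14 
 * S9    S11  S12 
 * S10   S13  S14 
   S11   S15  S16 
   S12   S17  S18 
 * S13   S15  S16 
 * S14   S17  S18 
   S15   S15  S16 
   S16   S17  S18 
   S17   S15  S16 
   S18   S17  S18 
(> = start, * = accepting)

start=S0; accept=S5,S6,S9,S10,S13,S14; S0-0->S1; S0-1->S2; S1-0->S3; S1-1->S4; S2-0->S5; S2-1->S6; S3-0->S7; S3-1->S8; S4-0->S9; S4-1->S10; S5-0->S7; S5-1->S8; S6-0->S9; S6-1->S10; S7-0->S11; S7-1->S12; S8-0->S13; S8-1->S14; S9-0->S11; S9-1->S12; S10-0->S13; S10-1->S14; S11-0->S15; S11-1->S16; S12-0->S17; S12-1->S18; S13-0->S15; S13-1->S16; S14-0->S17; S14-1->S18; S15-0->S15; S15-1->S16; S16-0->S17; S16-1->S18; S17-0->S15; S17-1->S16; S18-0->S17; S18-1->S18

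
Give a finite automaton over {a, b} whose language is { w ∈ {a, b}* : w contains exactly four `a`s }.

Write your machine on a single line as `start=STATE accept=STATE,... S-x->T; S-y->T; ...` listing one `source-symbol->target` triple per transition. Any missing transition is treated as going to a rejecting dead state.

start=q0; accept=q4; q0-a->q1; q0-b->q0; q1-a->q2; q1-b->q1; q2-a->q3; q2-b->q2; q3-a->q4; q3-b->q3; q4-a->q5; q4-b->q4; q5-a->q5; q5-b->q5

Count `a`s, saturating at 5: states q0 through q4 mean 0 through 4 `a`s seen; q5 means more than 4. Each `a` increments (capped at q5); other symbols loop. Accept from {q4}.
With 6 states:
        a   b  
>  q0   q1  q0 
   q1   q2  q1 
   q2   q3  q2 
   q3   q4  q3 
 * q4   q5  q4 
   q5   q5  q5 
(> = start, * = accepting)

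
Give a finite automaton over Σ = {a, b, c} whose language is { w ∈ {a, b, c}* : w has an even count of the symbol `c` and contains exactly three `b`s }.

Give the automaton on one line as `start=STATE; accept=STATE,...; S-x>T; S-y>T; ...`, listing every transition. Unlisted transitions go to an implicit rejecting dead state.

Handle the two conditions separately and then intersect. The first has 2 states tracking the count of `c`s modulo 2; the second has 5 states tracking the count of `b`s, saturating at 4. A product state is a pair (one from each), accepting exactly when both do.
With 10 states:
        a   b   c  
>  s0   s0  s1  s2 
   s1   s1  s3  s4 
   s2   s2  s4  s0 
   s3   s3  s5  s6 
   s4   s4  s6  s1 
 * s5   s5  s7  s8 
   s6   s6  s8  s3 
   s7   s7  s7  s9 
   s8   s8  s9  s5 
   s9   s9  s9  s7 
(> = start, * = accepting)

start=s0; accept=s5; s0-a>s0; s0-b>s1; s0-c>s2; s1-a>s1; s1-b>s3; s1-c>s4; s2-a>s2; s2-b>s4; s2-c>s0; s3-a>s3; s3-b>s5; s3-c>s6; s4-a>s4; s4-b>s6; s4-c>s1; s5-a>s5; s5-b>s7; s5-c>s8; s6-a>s6; s6-b>s8; s6-c>s3; s7-a>s7; s7-b>s7; s7-c>s9; s8-a>s8; s8-b>s9; s8-c>s5; s9-a>s9; s9-b>s9; s9-c>s7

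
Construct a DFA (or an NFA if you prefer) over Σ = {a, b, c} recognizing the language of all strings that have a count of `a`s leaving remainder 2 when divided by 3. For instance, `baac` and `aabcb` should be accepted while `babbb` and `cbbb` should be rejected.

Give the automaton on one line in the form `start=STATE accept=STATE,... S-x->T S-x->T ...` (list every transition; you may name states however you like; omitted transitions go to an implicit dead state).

start=s0 accept=s2 s0-a->s1 s0-b->s0 s0-c->s0 s1-a->s2 s1-b->s1 s1-c->s1 s2-a->s0 s2-b->s2 s2-c->s2

Keep the running count of `a`s modulo 3: each `a` advances along the cycle s0 → s1 → s2 → s0 while other symbols loop. Accept at s2.
A 3-state machine:
        a   b   c  
>  s0   s1  s0  s0 
   s1   s2  s1  s1 
 * s2   s0  s2  s2 
(> = start, * = accepting)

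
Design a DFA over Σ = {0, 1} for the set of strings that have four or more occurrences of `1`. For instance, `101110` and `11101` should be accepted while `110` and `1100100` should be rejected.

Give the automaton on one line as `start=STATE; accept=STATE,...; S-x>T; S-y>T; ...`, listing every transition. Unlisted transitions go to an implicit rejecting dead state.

start=s0; accept=s4,s5; s0-0>s0; s0-1>s1; s1-0>s1; s1-1>s2; s2-0>s2; s2-1>s3; s3-0>s3; s3-1>s4; s4-0>s4; s4-1>s5; s5-0>s5; s5-1>s5

Only the number of `1`s matters, and only up to 5. Make a chain s0 → s1 → s2 → s3 → s4 → s5 advanced by each `1` (with s5 absorbing); every other symbol self-loops. The accepting set is {s4, s5}.
A 6-state machine:
        0   1  
>  s0   s0  s1 
   s1   s1  s2 
   s2   s2  s3 
   s3   s3  s4 
 * s4   s4  s5 
 * s5   s5  s5 
(> = start, * = accepting)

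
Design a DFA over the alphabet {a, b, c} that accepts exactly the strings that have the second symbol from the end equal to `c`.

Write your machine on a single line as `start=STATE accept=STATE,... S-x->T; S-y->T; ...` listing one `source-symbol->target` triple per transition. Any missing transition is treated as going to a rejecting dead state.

start=s0; accept=s10,s11,s12; s0-a->s1; s0-b->s2; s0-c->s3; s1-a->s4; s1-b->s5; s1-c->s6; s2-a->s7; s2-b->s8; s2-c->s9; s3-a->s10; s3-b->s11; s3-c->s12; s4-a->s4; s4-b->s5; s4-c->s6; s5-a->s7; s5-b->s8; s5-c->s9; s6-a->s10; s6-b->s11; s6-c->s12; s7-a->s4; s7-b->s5; s7-c->s6; s8-a->s7; s8-b->s8; s8-c->s9; s9-a->s10; s9-b->s11; s9-c->s12; s10-a->s4; s10-b->s5; s10-c->s6; s11-a->s7; s11-b->s8; s11-c->s9; s12-a->s10; s12-b->s11; s12-c->s12

Because acceptance depends on a position counted from the end, the machine has to buffer the most recent 2 symbols. Make each state the string of the last up-to-2 symbols read; on input `x` shift the window left and append `x`. Accept when the buffered window has length 2 and begins with `c`.
With 13 states:
          a    b    c  
>  s0     s1   s2   s3 
   s1     s4   s5   s6 
   s2     s7   s8   s9 
   s3    s10  s11  s12 
   s4     s4   s5   s6 
   s5     s7   s8   s9 
   s6    s10  s11  s12 
   s7     s4   s5   s6 
   s8     s7   s8   s9 
   s9    s10  s11  s12 
 * s10    s4   s5   s6 
 * s11    s7   s8   s9 
 * s12   s10  s11  s12 
(> = start, * = accepting)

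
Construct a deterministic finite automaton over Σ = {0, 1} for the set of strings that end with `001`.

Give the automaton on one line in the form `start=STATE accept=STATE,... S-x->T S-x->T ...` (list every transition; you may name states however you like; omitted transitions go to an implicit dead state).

Let each state record the length of the longest suffix of the input read so far that is also a prefix of `001`. B means the last symbol is `0`; C means the last 2 symbols are `00`; D means the last 3 symbols are `001`. Accept only at D, where the string currently ends in `001`.
With 4 states:
       0  1 
>  A   B  A 
   B   C  A 
   C   C  D 
 * D   B  A 
(> = start, * = accepting)

start=A accept=D A-0->B A-1->A B-0->C B-1->A C-0->C C-1->D D-0->B D-1->A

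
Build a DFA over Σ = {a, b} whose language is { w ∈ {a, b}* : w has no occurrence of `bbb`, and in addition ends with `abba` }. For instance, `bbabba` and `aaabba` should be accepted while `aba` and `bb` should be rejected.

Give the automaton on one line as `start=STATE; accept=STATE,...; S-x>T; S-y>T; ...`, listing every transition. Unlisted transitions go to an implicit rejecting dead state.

Handle the two conditions separately and then intersect. One (4 states) tracks partial matches of the forbidden pattern `bbb`; the other (5 states) tracks how much of the suffix `abba` has currently been matched. Each combined state is a pair, one component from each; accept when both components accept. After merging equivalent states the machine shrinks.
With 8 states:
        a   b  
>  q0   q1  q2 
   q1   q1  q3 
   q2   q1  q4 
   q3   q1  q5 
   q4   q1  q6 
   q5   q7  q6 
   q6   q6  q6 
 * q7   q1  q3 
(> = start, * = accepting)

start=q0; accept=q7; q0-a>q1; q0-b>q2; q1-a>q1; q1-b>q3; q2-a>q1; q2-b>q4; q3-a>q1; q3-b>q5; q4-a>q1; q4-b>q6; q5-a>q7; q5-b>q6; q6-a>q6; q6-b>q6; q7-a>q1; q7-b>q3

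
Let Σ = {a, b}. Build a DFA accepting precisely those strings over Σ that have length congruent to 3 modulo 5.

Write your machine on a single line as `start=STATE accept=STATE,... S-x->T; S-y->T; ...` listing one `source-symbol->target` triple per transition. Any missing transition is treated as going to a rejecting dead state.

Count input length modulo 5: every symbol advances one step around the cycle q0 → q1 → q2 → q3 → q4 → q0. Accept at q3.
A 5-state machine:
        a   b  
>  q0   q1  q1 
   q1   q2  q2 
   q2   q3  q3 
 * q3   q4  q4 
   q4   q0  q0 
(> = start, * = accepting)

start=q0; accept=q3; q0-a->q1; q0-b->q1; q1-a->q2; q1-b->q2; q2-a->q3; q2-b->q3; q3-a->q4; q3-b->q4; q4-a->q0; q4-b->q0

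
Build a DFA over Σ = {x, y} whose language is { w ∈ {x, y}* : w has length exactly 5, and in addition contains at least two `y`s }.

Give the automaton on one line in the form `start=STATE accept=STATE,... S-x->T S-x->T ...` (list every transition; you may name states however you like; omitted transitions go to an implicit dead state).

start=q0 accept=q12 q0-x->q1 q0-y->q2 q1-x->q3 q1-y->q4 q2-x->q4 q2-y->q5 q3-x->q6 q3-y->q7 q4-x->q7 q4-y->q8 q5-x->q8 q5-y->q8 q6-x->q9 q6-y->q10 q7-x->q10 q7-y->q11 q8-x->q11 q8-y->q11 q9-x->q9 q9-y->q9 q10-x->q9 q10-y->q12 q11-x->q12 q11-y->q12 q12-x->q9 q12-y->q9

Run two small machines in parallel and take their product. The first has 7 states tracking the input length, saturating at 6; the second has 4 states tracking the count of `y`s, saturating at 3. A product state is a pair (one from each), accepting exactly when both do. Equivalent product states are then merged.
A 13-state machine:
          x    y  
>  q0     q1   q2 
   q1     q3   q4 
   q2     q4   q5 
   q3     q6   q7 
   q4     q7   q8 
   q5     q8   q8 
   q6     q9  q10 
   q7    q10  q11 
   q8    q11  q11 
   q9     q9   q9 
   q10    q9  q12 
   q11   q12  q12 
 * q12    q9   q9 
(> = start, * = accepting)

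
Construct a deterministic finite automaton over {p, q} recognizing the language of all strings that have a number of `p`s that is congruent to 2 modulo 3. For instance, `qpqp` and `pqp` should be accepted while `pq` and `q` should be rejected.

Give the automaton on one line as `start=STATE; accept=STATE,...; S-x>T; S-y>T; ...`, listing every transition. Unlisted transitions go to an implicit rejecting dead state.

start=A; accept=C; A-p>B; A-q>A; B-p>C; B-q>B; C-p>A; C-q>C

Keep the running count of `p`s modulo 3: each `p` advances along the cycle A → B → C → A while other symbols loop. Accept at C.
       p  q 
>  A   B  A 
   B   C  B 
 * C   A  C 
(> = start, * = accepting)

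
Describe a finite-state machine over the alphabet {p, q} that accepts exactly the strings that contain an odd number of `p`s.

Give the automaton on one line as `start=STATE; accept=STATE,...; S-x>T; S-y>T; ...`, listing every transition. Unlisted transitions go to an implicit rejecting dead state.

Keep the running count of `p`s modulo 2: each `p` advances along the cycle s0 → s1 → s0 while other symbols loop. Accept at s1.
With 2 states:
        p   q  
>  s0   s1  s0 
 * s1   s0  s1 
(> = start, * = accepting)

start=s0; accept=s1; s0-p>s1; s0-q>s0; s1-p>s0; s1-q>s1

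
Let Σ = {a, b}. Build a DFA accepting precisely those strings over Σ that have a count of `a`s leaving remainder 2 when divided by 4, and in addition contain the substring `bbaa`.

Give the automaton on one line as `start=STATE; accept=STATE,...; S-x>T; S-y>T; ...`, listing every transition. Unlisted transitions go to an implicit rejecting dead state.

Handle the two conditions separately and then intersect. One (4 states) tracks the count of `a`s modulo 4; the other (5 states) tracks whether and how much of `bbaa` has been seen. Each combined state is a pair, one component from each; accept when both components accept.
          a    b  
>  s0     s1   s2 
   s1     s3   s4 
   s2     s1   s5 
   s3     s6   s7 
   s4     s3   s8 
   s5     s9   s5 
   s6     s0  s10 
   s7     s6  s11 
   s8    s12   s8 
   s9    s13   s4 
   s10    s0  s14 
   s11   s15  s11 
   s12   s16   s7 
 * s13   s16  s13 
   s14   s17  s14 
   s15   s18  s10 
   s16   s18  s16 
   s17   s19   s2 
   s18   s19  s18 
   s19   s13  s19 
(> = start, * = accepting)

start=s0; accept=s13; s0-a>s1; s0-b>s2; s1-a>s3; s1-b>s4; s2-a>s1; s2-b>s5; s3-a>s6; s3-b>s7; s4-a>s3; s4-b>s8; s5-a>s9; s5-b>s5; s6-a>s0; s6-b>s10; s7-a>s6; s7-b>s11; s8-a>s12; s8-b>s8; s9-a>s13; s9-b>s4; s10-a>s0; s10-b>s14; s11-a>s15; s11-b>s11; s12-a>s16; s12-b>s7; s13-a>s16; s13-b>s13; s14-a>s17; s14-b>s14; s15-a>s18; s15-b>s10; s16-a>s18; s16-b>s16; s17-a>s19; s17-b>s2; s18-a>s19; s18-b>s18; s19-a>s13; s19-b>s19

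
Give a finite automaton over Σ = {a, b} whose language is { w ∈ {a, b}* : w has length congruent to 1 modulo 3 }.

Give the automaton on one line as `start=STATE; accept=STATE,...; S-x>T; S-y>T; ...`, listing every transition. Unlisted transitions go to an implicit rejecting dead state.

start=S0; accept=S1; S0-a>S1; S0-b>S1; S1-a>S2; S1-b>S2; S2-a>S0; S2-b>S0

Only the length mod 3 matters, so use a 3-cycle: from any state, every input symbol moves to the next state, wrapping S2 back to S0. Mark S1 accepting.
A 3-state machine:
        a   b  
>  S0   S1  S1 
 * S1   S2  S2 
   S2   S0  S0 
(> = start, * = accepting)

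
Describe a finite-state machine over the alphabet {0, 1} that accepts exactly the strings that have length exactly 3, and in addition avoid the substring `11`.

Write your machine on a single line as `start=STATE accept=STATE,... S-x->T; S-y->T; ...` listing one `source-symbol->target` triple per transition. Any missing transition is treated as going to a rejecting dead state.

Run two small machines in parallel and take their product. The first has 5 states tracking the input length, saturating at 4; the second has 3 states tracking partial matches of the forbidden pattern `11`. A product state is a pair (one from each), accepting exactly when both do. Minimizing collapses redundant product states.
7 states suffice.
        0   1  
>  q0   q1  q2 
   q1   q3  q4 
   q2   q3  q5 
   q3   q6  q6 
   q4   q6  q5 
   q5   q5  q5 
 * q6   q5  q5 
(> = start, * = accepting)

start=q0; accept=q6; q0-0->q1; q0-1->q2; q1-0->q3; q1-1->q4; q2-0->q3; q2-1->q5; q3-0->q6; q3-1->q6; q4-0->q6; q4-1->q5; q5-0->q5; q5-1->q5; q6-0->q5; q6-1->q5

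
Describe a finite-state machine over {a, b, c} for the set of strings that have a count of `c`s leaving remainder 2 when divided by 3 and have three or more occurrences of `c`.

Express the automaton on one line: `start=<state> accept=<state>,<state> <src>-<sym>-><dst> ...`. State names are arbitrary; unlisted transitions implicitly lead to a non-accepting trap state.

Run two small machines in parallel and take their product. One (3 states) tracks the count of `c`s modulo 3; the other (5 states) tracks the count of `c`s, saturating at 4. Each combined state is a pair, one component from each; accept when both components accept. After merging equivalent states the machine shrinks.
A 6-state machine:
        a   b   c  
>  S0   S0  S0  S1 
   S1   S1  S1  S2 
   S2   S2  S2  S3 
   S3   S3  S3  S4 
   S4   S4  S4  S5 
 * S5   S5  S5  S3 
(> = start, * = accepting)

start=S0 accept=S5 S0-a->S0 S0-b->S0 S0-c->S1 S1-a->S1 S1-b->S1 S1-c->S2 S2-a->S2 S2-b->S2 S2-c->S3 S3-a->S3 S3-b->S3 S3-c->S4 S4-a->S4 S4-b->S4 S4-c->S5 S5-a->S5 S5-b->S5 S5-c->S3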